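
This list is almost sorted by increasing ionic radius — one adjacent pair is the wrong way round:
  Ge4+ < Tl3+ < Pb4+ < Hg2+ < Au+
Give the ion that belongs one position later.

Tl3+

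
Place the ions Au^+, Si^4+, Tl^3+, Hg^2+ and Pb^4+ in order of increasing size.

Si^4+ < Pb^4+ < Tl^3+ < Hg^2+ < Au^+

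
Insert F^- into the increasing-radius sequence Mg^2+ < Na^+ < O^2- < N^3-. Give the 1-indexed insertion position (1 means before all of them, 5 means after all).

These species are isoelectronic with 10 electrons. The only difference is the number of protons: Mg^2+ (Z=12), Na^+ (Z=11), F^- (Z=9), O^2- (Z=8), N^3- (Z=7). The strongest nuclear pull (Mg^2+) gives the smallest ion.
With F^- included the full order is Mg^2+ < Na^+ < F^- < O^2- < N^3-, so it takes position 3.

3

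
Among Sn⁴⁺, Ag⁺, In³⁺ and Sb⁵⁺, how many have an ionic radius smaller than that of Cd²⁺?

Each ion has 46 electrons. The ranking follows nuclear charge in reverse — greater Z gives a smaller radius. Sb⁵⁺ (Z=51), Sn⁴⁺ (Z=50), In³⁺ (Z=49), Cd²⁺ (Z=48), Ag⁺ (Z=47).
Placing each against Cd²⁺: smaller — Sb⁵⁺, Sn⁴⁺, In³⁺; larger — Ag⁺. Count: 3.

3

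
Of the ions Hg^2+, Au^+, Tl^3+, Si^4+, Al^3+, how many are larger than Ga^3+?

Electron counts and nuclear charges: Si^4+ (Z=14, 10 e⁻), Al^3+ (Z=13, 10 e⁻), Ga^3+ (Z=31, 28 e⁻), Tl^3+ (Z=81, 78 e⁻), Hg^2+ (Z=80, 78 e⁻), Au^+ (Z=79, 78 e⁻). Si^4+ < Al^3+ (both 10 e⁻, Z=14>13); Al^3+ < Ga^3+ (same group, 1 shell fewer); Ga^3+ < Tl^3+ (same group, 2 shells fewer); Tl^3+ < Hg^2+ (both 78 e⁻, Z=81>80); Hg^2+ < Au^+ (both 78 e⁻, Z=80>79).
Ordering all of them (including Ga^3+) by radius gives Si^4+ < Al^3+ < Ga^3+ < Tl^3+ < Hg^2+ < Au^+. That's 3.

3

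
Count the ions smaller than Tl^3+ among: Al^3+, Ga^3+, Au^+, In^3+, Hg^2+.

3

Work out protons and electrons: Al^3+: 10 e⁻, Z=13, Ga^3+: 28 e⁻, Z=31, In^3+: 46 e⁻, Z=49, Tl^3+: 78 e⁻, Z=81, Hg^2+: 78 e⁻, Z=80, Au^+: 78 e⁻, Z=79. Al^3+ < Ga^3+ (same group, period 3 vs 4); Ga^3+ < In^3+ (same group, period 4 vs 5); In^3+ < Tl^3+ (same group, 1 shell fewer); Tl^3+ < Hg^2+ (isoelectronic, higher Z=81 is smaller); Hg^2+ < Au^+ (isoelectronic, higher Z=80 is smaller).
Ordering all of them (including Tl^3+) by radius gives Al^3+ < Ga^3+ < In^3+ < Tl^3+ < Hg^2+ < Au^+. So 3 are smaller.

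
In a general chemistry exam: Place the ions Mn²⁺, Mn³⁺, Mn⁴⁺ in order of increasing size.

Mn⁴⁺ < Mn³⁺ < Mn²⁺

These are all Mn ions. Removing more electrons (higher positive charge) pulls the remaining electrons in closer, so Mn⁴⁺ is smallest and Mn²⁺ is largest.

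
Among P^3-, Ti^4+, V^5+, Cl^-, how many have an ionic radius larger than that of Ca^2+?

2

These species are isoelectronic with 18 electrons. The only difference is the number of protons: V^5+ (Z=23), Ti^4+ (Z=22), Ca^2+ (Z=20), Cl^- (Z=17), P^3- (Z=15). The strongest nuclear pull (V^5+) gives the smallest ion.
Ordering all of them (including Ca^2+) by radius gives V^5+ < Ti^4+ < Ca^2+ < Cl^- < P^3-. So 2 are larger.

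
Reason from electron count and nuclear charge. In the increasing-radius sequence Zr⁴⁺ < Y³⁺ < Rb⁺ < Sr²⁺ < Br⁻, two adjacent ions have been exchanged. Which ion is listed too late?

Compare adjacent ions: they are isoelectronic (36 e⁻) and Sr has more protons than Rb (38 vs 37), making Sr²⁺ smaller — yet in this increasing list Rb⁺ sits before Sr²⁺. Nothing else is reversed, so Sr²⁺ should move one place to the left.

Sr²⁺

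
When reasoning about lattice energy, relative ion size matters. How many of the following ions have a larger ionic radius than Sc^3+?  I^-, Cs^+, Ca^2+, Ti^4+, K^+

4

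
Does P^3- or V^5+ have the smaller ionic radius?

These species are isoelectronic with 18 electrons. The only difference is the number of protons: V^5+ (Z=23), P^3- (Z=15). The strongest nuclear pull (V^5+) gives the smallest ion.

V^5+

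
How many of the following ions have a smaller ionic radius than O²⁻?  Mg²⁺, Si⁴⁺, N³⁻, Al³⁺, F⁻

Isoelectronic series (10 e⁻ each). Size is set by nuclear charge: more protons means a smaller ion. Si⁴⁺ (Z=14), Al³⁺ (Z=13), Mg²⁺ (Z=12), F⁻ (Z=9), O²⁻ (Z=8), N³⁻ (Z=7).
Overall: Si⁴⁺ < Al³⁺ < Mg²⁺ < F⁻ < O²⁻ < N³⁻. O²⁻ has 4 below it and 1 above. So 4 are smaller.

4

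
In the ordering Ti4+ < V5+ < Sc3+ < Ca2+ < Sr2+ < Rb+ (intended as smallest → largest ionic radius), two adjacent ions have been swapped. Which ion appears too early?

Ti4+

Scanning neighbour by neighbour, only Ti4+/V5+ violates a trend: both have 18 electrons but Z(V)=23 > Z(Ti)=22, so V5+ should be the smaller of the two. That makes Ti4+ the one sitting a position early relative to where it belongs.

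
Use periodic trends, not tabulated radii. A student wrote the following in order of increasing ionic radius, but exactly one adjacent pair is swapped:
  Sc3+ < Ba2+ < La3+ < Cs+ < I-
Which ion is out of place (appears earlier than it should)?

Ba2+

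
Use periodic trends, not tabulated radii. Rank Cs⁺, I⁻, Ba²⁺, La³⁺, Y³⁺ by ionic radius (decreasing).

I⁻ > Cs⁺ > Ba²⁺ > La³⁺ > Y³⁺

Electron counts and nuclear charges: Y³⁺ (Z=39, 36 e⁻), La³⁺ (Z=57, 54 e⁻), Ba²⁺ (Z=56, 54 e⁻), Cs⁺ (Z=55, 54 e⁻), I⁻ (Z=53, 54 e⁻). Y³⁺ < La³⁺ (same group, period 5 vs 6); La³⁺ < Ba²⁺ (isoelectronic, higher Z=57 is smaller); Ba²⁺ < Cs⁺ (isoelectronic, higher Z=56 is smaller); Cs⁺ < I⁻ (isoelectronic, higher Z=55 is smaller).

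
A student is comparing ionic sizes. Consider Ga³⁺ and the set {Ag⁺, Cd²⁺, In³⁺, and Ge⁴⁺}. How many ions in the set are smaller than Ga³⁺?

1

First list Z and electron count for each: Ge⁴⁺ has 28 e⁻ (Z=32), Ga³⁺ has 28 e⁻ (Z=31), In³⁺ has 46 e⁻ (Z=49), Cd²⁺ has 46 e⁻ (Z=48), Ag⁺ has 46 e⁻ (Z=47). Ge⁴⁺ < Ga³⁺ (both 28 e⁻, Z=32>31); Ga³⁺ < In³⁺ (same group, period 4 vs 5); In³⁺ < Cd²⁺ (both 46 e⁻, Z=49>48); Cd²⁺ < Ag⁺ (isoelectronic, higher Z=48 is smaller).
Overall: Ge⁴⁺ < Ga³⁺ < In³⁺ < Cd²⁺ < Ag⁺. Ga³⁺ has 1 below it and 3 above. Count: 1.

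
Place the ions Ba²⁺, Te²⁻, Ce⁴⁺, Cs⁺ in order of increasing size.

Ce⁴⁺ < Ba²⁺ < Cs⁺ < Te²⁻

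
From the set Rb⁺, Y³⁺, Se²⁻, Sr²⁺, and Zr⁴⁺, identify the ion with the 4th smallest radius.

Each ion has 36 electrons. The ranking follows nuclear charge in reverse — greater Z gives a smaller radius. Zr⁴⁺ (Z=40), Y³⁺ (Z=39), Sr²⁺ (Z=38), Rb⁺ (Z=37), Se²⁻ (Z=34).
Full ascending order: Zr⁴⁺ < Y³⁺ < Sr²⁺ < Rb⁺ < Se²⁻. Counting from the smallest, position 4 is Rb⁺.

Rb⁺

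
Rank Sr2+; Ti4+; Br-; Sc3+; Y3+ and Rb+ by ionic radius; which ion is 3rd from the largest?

Sr2+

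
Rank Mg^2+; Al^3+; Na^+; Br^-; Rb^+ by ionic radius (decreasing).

Electron counts and nuclear charges: Al^3+ (Z=13, 10 e⁻), Mg^2+ (Z=12, 10 e⁻), Na^+ (Z=11, 10 e⁻), Rb^+ (Z=37, 36 e⁻), Br^- (Z=35, 36 e⁻). Al^3+ < Mg^2+ (isoelectronic, higher Z=13 is smaller); Mg^2+ < Na^+ (both 10 e⁻, Z=12>11); Na^+ < Rb^+ (same group, 2 shells fewer); Rb^+ < Br^- (isoelectronic, higher Z=37 is smaller).

Br^- > Rb^+ > Na^+ > Mg^2+ > Al^3+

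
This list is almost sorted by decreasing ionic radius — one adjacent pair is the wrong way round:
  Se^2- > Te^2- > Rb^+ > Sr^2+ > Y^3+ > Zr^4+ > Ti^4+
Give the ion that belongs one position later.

Check each adjacent pair. Se^2- and Te^2- are reversed: same group and charge — period 4 sits above period 5, so Se^2- is smaller. No other neighbouring pair contradicts the periodic trends, so Se^2- is the ion listed too early.

Se^2-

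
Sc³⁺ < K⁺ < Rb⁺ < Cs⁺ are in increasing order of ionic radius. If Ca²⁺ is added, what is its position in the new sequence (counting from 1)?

2

Electron counts and nuclear charges: Sc³⁺ has 18 e⁻ (Z=21), Ca²⁺ has 18 e⁻ (Z=20), K⁺ has 18 e⁻ (Z=19), Rb⁺ has 36 e⁻ (Z=37), Cs⁺ has 54 e⁻ (Z=55). Sc³⁺ < Ca²⁺ (both 18 e⁻, Z=21>20); Ca²⁺ < K⁺ (both 18 e⁻, Z=20>19); K⁺ < Rb⁺ (same group, period 4 vs 5); Rb⁺ < Cs⁺ (same group, 1 shell fewer).
The complete sequence is Sc³⁺ < Ca²⁺ < K⁺ < Rb⁺ < Cs⁺. Ca²⁺ sits at position 2.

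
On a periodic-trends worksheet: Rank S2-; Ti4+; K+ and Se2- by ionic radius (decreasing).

First list Z and electron count for each: Ti4+: 18 e⁻, Z=22, K+: 18 e⁻, Z=19, S2-: 18 e⁻, Z=16, Se2-: 36 e⁻, Z=34. Ti4+ < K+ (both 18 e⁻, Z=22>19); K+ < S2- (isoelectronic, higher Z=19 is smaller); S2- < Se2- (same group, 1 shell fewer).

Se2- > S2- > K+ > Ti4+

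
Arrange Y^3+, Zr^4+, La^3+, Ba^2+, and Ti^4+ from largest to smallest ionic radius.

Ba^2+ > La^3+ > Y^3+ > Zr^4+ > Ti^4+

Tabulating Z and e⁻: Ti^4+: 18 e⁻, Z=22, Zr^4+: 36 e⁻, Z=40, Y^3+: 36 e⁻, Z=39, La^3+: 54 e⁻, Z=57, Ba^2+: 54 e⁻, Z=56. Ti^4+ < Zr^4+ (same group, 1 shell fewer); Zr^4+ < Y^3+ (isoelectronic, higher Z=40 is smaller); Y^3+ < La^3+ (same group, period 5 vs 6); La^3+ < Ba^2+ (isoelectronic, higher Z=57 is smaller).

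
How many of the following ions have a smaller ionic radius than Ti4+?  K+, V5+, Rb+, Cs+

1

First list Z and electron count for each: V5+ (Z=23, 18 e⁻), Ti4+ (Z=22, 18 e⁻), K+ (Z=19, 18 e⁻), Rb+ (Z=37, 36 e⁻), Cs+ (Z=55, 54 e⁻). V5+ < Ti4+ (both 18 e⁻, Z=23>22); Ti4+ < K+ (both 18 e⁻, Z=22>19); K+ < Rb+ (same group, period 4 vs 5); Rb+ < Cs+ (same group, 1 shell fewer).
Ordering all of them (including Ti4+) by radius gives V5+ < Ti4+ < K+ < Rb+ < Cs+. So 1 is smaller.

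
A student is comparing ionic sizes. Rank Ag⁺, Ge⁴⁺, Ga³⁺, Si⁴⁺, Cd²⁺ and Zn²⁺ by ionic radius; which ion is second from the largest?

Cd²⁺

Electron counts and nuclear charges: Si⁴⁺ has 10 e⁻ (Z=14), Ge⁴⁺ has 28 e⁻ (Z=32), Ga³⁺ has 28 e⁻ (Z=31), Zn²⁺ has 28 e⁻ (Z=30), Cd²⁺ has 46 e⁻ (Z=48), Ag⁺ has 46 e⁻ (Z=47). Si⁴⁺ < Ge⁴⁺ (same group, 1 shell fewer); Ge⁴⁺ < Ga³⁺ (isoelectronic, higher Z=32 is smaller); Ga³⁺ < Zn²⁺ (isoelectronic, higher Z=31 is smaller); Zn²⁺ < Cd²⁺ (same group, period 4 vs 5); Cd²⁺ < Ag⁺ (both 46 e⁻, Z=48>47).
That gives Si⁴⁺ < Ge⁴⁺ < Ga³⁺ < Zn²⁺ < Cd²⁺ < Ag⁺. From the largest end, number 2 is Cd²⁺.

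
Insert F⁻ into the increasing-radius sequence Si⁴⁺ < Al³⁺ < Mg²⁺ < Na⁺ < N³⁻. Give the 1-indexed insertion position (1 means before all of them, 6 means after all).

5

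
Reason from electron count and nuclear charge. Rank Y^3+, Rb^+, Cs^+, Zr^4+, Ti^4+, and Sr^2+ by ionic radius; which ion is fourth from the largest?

Y^3+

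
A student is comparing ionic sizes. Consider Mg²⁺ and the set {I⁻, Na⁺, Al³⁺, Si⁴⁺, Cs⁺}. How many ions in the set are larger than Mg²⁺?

3

Tabulating Z and e⁻: Si⁴⁺: 10 e⁻, Z=14, Al³⁺: 10 e⁻, Z=13, Mg²⁺: 10 e⁻, Z=12, Na⁺: 10 e⁻, Z=11, Cs⁺: 54 e⁻, Z=55, I⁻: 54 e⁻, Z=53. Si⁴⁺ < Al³⁺ (both 10 e⁻, Z=14>13); Al³⁺ < Mg²⁺ (both 10 e⁻, Z=13>12); Mg²⁺ < Na⁺ (isoelectronic, higher Z=12 is smaller); Na⁺ < Cs⁺ (same group, 3 shells fewer); Cs⁺ < I⁻ (isoelectronic, higher Z=55 is smaller).
Relative to Mg²⁺, the ions that are larger are Na⁺, Cs⁺, I⁻. Count: 3.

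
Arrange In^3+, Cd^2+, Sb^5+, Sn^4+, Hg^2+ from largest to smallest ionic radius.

Hg^2+ > Cd^2+ > In^3+ > Sn^4+ > Sb^5+

Electron counts and nuclear charges: Sb^5+ has 46 e⁻ (Z=51), Sn^4+ has 46 e⁻ (Z=50), In^3+ has 46 e⁻ (Z=49), Cd^2+ has 46 e⁻ (Z=48), Hg^2+ has 78 e⁻ (Z=80). Sb^5+ < Sn^4+ (isoelectronic, higher Z=51 is smaller); Sn^4+ < In^3+ (both 46 e⁻, Z=50>49); In^3+ < Cd^2+ (both 46 e⁻, Z=49>48); Cd^2+ < Hg^2+ (same group, 1 shell fewer).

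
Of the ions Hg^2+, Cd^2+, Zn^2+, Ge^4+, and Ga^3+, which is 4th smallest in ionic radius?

Electron counts and nuclear charges: Ge^4+: 28 e⁻, Z=32, Ga^3+: 28 e⁻, Z=31, Zn^2+: 28 e⁻, Z=30, Cd^2+: 46 e⁻, Z=48, Hg^2+: 78 e⁻, Z=80. Ge^4+ < Ga^3+ (both 28 e⁻, Z=32>31); Ga^3+ < Zn^2+ (isoelectronic, higher Z=31 is smaller); Zn^2+ < Cd^2+ (same group, period 4 vs 5); Cd^2+ < Hg^2+ (same group, period 5 vs 6).
Ordering: Ge^4+ < Ga^3+ < Zn^2+ < Cd^2+ < Hg^2+. The 4th smallest is Cd^2+.

Cd^2+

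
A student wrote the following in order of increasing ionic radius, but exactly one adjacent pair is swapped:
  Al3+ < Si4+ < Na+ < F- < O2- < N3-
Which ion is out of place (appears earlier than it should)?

Compare adjacent ions: Si4+ and Al3+ share 10 electrons; the higher nuclear charge on Si (Z=14) contracts it more, so Si4+ < Al3+ — yet in this increasing list Al3+ sits before Si4+. Nothing else is reversed, so Al3+ should move one place to the right.

Al3+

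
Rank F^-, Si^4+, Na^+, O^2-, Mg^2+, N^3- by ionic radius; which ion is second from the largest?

Each ion has 10 electrons. The ranking follows nuclear charge in reverse — greater Z gives a smaller radius. Si^4+ (Z=14), Mg^2+ (Z=12), Na^+ (Z=11), F^- (Z=9), O^2- (Z=8), N^3- (Z=7).
That gives Si^4+ < Mg^2+ < Na^+ < F^- < O^2- < N^3-. From the largest end, number 2 is O^2-.

O^2-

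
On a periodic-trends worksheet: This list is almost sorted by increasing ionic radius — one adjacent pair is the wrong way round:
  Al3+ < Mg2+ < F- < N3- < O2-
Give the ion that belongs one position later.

N3-

Compare adjacent ions: they are isoelectronic (10 e⁻) and O has more protons than N (8 vs 7), making O2- smaller — yet in this increasing list N3- sits before O2-. Nothing else is reversed, so N3- should move one place to the right.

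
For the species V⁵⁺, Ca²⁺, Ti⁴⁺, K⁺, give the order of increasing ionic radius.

V⁵⁺ < Ti⁴⁺ < Ca²⁺ < K⁺

All of these have 18 electrons (isoelectronic). With the same electron cloud, the ion with the most protons pulls it in tightest. Nuclear charges: V⁵⁺ (Z=23), Ti⁴⁺ (Z=22), Ca²⁺ (Z=20), K⁺ (Z=19). Highest Z is smallest.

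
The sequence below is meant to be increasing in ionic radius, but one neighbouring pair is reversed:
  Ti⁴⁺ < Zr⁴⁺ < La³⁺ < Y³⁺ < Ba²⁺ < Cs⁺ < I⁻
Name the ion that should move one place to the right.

The pair La³⁺, Y³⁺ is the wrong way round — both in group 3 with the same charge; Y³⁺ (period 5) has the smaller radius. All other adjacent pairs agree with periodic trends, so La³⁺ is the misplaced ion.

La³⁺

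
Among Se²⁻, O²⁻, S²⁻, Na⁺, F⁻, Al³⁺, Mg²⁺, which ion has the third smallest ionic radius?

Na⁺

Electron counts and nuclear charges: Al³⁺: 10 e⁻, Z=13, Mg²⁺: 10 e⁻, Z=12, Na⁺: 10 e⁻, Z=11, F⁻: 10 e⁻, Z=9, O²⁻: 10 e⁻, Z=8, S²⁻: 18 e⁻, Z=16, Se²⁻: 36 e⁻, Z=34. Al³⁺ < Mg²⁺ (both 10 e⁻, Z=13>12); Mg²⁺ < Na⁺ (both 10 e⁻, Z=12>11); Na⁺ < F⁻ (both 10 e⁻, Z=11>9); F⁻ < O²⁻ (isoelectronic, higher Z=9 is smaller); O²⁻ < S²⁻ (same group, 1 shell fewer); S²⁻ < Se²⁻ (same group, 1 shell fewer).
Full ascending order: Al³⁺ < Mg²⁺ < Na⁺ < F⁻ < O²⁻ < S²⁻ < Se²⁻. Counting from the smallest, position 3 is Na⁺.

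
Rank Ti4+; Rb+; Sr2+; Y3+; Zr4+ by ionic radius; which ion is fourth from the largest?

Ti4+ (Z=22, 18 e⁻), Zr4+ (Z=40, 36 e⁻), Y3+ (Z=39, 36 e⁻), Sr2+ (Z=38, 36 e⁻), Rb+ (Z=37, 36 e⁻). Ti4+ < Zr4+ (same group, period 4 vs 5); Zr4+ < Y3+ (isoelectronic, higher Z=40 is smaller); Y3+ < Sr2+ (both 36 e⁻, Z=39>38); Sr2+ < Rb+ (both 36 e⁻, Z=38>37).
That gives Ti4+ < Zr4+ < Y3+ < Sr2+ < Rb+. From the largest end, number 4 is Zr4+.

Zr4+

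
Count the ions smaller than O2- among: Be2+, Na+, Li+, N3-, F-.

4

Electron counts and nuclear charges: Be2+: 2 e⁻, Z=4, Li+: 2 e⁻, Z=3, Na+: 10 e⁻, Z=11, F-: 10 e⁻, Z=9, O2-: 10 e⁻, Z=8, N3-: 10 e⁻, Z=7. Be2+ < Li+ (isoelectronic, higher Z=4 is smaller); Li+ < Na+ (same group, period 2 vs 3); Na+ < F- (isoelectronic, higher Z=11 is smaller); F- < O2- (isoelectronic, higher Z=9 is smaller); O2- < N3- (isoelectronic, higher Z=8 is smaller).
Relative to O2-, the ions that are smaller are Be2+, Li+, Na+, F-. Count: 4.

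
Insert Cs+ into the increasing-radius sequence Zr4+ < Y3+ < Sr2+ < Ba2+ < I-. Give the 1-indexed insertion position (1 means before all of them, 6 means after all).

5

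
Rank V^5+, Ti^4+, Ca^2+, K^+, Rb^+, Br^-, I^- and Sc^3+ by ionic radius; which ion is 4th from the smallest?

First list Z and electron count for each: V^5+: 18 e⁻, Z=23, Ti^4+: 18 e⁻, Z=22, Sc^3+: 18 e⁻, Z=21, Ca^2+: 18 e⁻, Z=20, K^+: 18 e⁻, Z=19, Rb^+: 36 e⁻, Z=37, Br^-: 36 e⁻, Z=35, I^-: 54 e⁻, Z=53. V^5+ < Ti^4+ (isoelectronic, higher Z=23 is smaller); Ti^4+ < Sc^3+ (isoelectronic, higher Z=22 is smaller); Sc^3+ < Ca^2+ (both 18 e⁻, Z=21>20); Ca^2+ < K^+ (both 18 e⁻, Z=20>19); K^+ < Rb^+ (same group, 1 shell fewer); Rb^+ < Br^- (isoelectronic, higher Z=37 is smaller); Br^- < I^- (same group, 1 shell fewer).
Ordering: V^5+ < Ti^4+ < Sc^3+ < Ca^2+ < K^+ < Rb^+ < Br^- < I^-. The 4th smallest is Ca^2+.

Ca^2+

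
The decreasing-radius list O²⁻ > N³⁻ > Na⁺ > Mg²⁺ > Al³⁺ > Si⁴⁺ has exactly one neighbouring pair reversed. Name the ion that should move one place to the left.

N³⁻

Compare adjacent ions: both have 10 electrons but Z(O)=8 > Z(N)=7, so O²⁻ should be the smaller of the two — yet in this decreasing list O²⁻ sits before N³⁻. Nothing else is reversed, so N³⁻ should move one place to the left.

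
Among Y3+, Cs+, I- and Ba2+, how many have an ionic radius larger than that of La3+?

3

Work out protons and electrons: Y3+ (Z=39, 36 e⁻), La3+ (Z=57, 54 e⁻), Ba2+ (Z=56, 54 e⁻), Cs+ (Z=55, 54 e⁻), I- (Z=53, 54 e⁻). Y3+ < La3+ (same group, 1 shell fewer); La3+ < Ba2+ (both 54 e⁻, Z=57>56); Ba2+ < Cs+ (both 54 e⁻, Z=56>55); Cs+ < I- (isoelectronic, higher Z=55 is smaller).
Ordering all of them (including La3+) by radius gives Y3+ < La3+ < Ba2+ < Cs+ < I-. That's 3.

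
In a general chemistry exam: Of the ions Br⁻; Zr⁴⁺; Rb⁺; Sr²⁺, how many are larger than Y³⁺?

Isoelectronic series (36 e⁻ each). Size is set by nuclear charge: more protons means a smaller ion. Zr⁴⁺ (Z=40), Y³⁺ (Z=39), Sr²⁺ (Z=38), Rb⁺ (Z=37), Br⁻ (Z=35).
Placing each against Y³⁺: smaller — Zr⁴⁺; larger — Sr²⁺, Rb⁺, Br⁻. That's 3.

3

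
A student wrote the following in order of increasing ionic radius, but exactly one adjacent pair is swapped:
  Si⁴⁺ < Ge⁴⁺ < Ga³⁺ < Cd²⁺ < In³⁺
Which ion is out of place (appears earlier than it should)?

Cd²⁺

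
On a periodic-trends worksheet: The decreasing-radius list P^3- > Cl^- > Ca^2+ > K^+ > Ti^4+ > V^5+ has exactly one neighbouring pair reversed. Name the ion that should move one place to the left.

Scanning neighbour by neighbour, only Ca^2+/K^+ violates a trend: Ca^2+ and K^+ share 18 electrons; the higher nuclear charge on Ca (Z=20) contracts it more, so Ca^2+ < K^+. That makes K^+ the one sitting a position late relative to where it belongs.

K^+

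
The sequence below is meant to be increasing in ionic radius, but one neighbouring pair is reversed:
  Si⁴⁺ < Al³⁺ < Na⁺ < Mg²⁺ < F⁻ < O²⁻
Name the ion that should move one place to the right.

The pair Na⁺, Mg²⁺ is the wrong way round — they are isoelectronic (10 e⁻) and Mg has more protons than Na (12 vs 11), making Mg²⁺ smaller. All other adjacent pairs agree with periodic trends, so Na⁺ is the misplaced ion.

Na⁺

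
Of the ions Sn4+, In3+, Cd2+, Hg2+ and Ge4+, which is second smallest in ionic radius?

Electron counts and nuclear charges: Ge4+ has 28 e⁻ (Z=32), Sn4+ has 46 e⁻ (Z=50), In3+ has 46 e⁻ (Z=49), Cd2+ has 46 e⁻ (Z=48), Hg2+ has 78 e⁻ (Z=80). Ge4+ < Sn4+ (same group, period 4 vs 5); Sn4+ < In3+ (isoelectronic, higher Z=50 is smaller); In3+ < Cd2+ (both 46 e⁻, Z=49>48); Cd2+ < Hg2+ (same group, period 5 vs 6).
Full ascending order: Ge4+ < Sn4+ < In3+ < Cd2+ < Hg2+. Counting from the smallest, position 2 is Sn4+.

Sn4+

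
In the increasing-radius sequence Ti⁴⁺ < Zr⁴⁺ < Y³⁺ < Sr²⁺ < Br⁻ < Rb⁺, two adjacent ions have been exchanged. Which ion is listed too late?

Rb⁺

Scanning neighbour by neighbour, only Br⁻/Rb⁺ violates a trend: Rb⁺ and Br⁻ share 36 electrons; the higher nuclear charge on Rb (Z=37) contracts it more, so Rb⁺ < Br⁻. That makes Rb⁺ the one sitting a position late relative to where it belongs.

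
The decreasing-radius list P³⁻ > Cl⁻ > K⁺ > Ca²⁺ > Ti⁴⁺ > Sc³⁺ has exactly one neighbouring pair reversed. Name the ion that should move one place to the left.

Sc³⁺

Compare adjacent ions: they are isoelectronic (18 e⁻) and Ti has more protons than Sc (22 vs 21), making Ti⁴⁺ smaller — yet in this decreasing list Ti⁴⁺ sits before Sc³⁺. Nothing else is reversed, so Sc³⁺ should move one place to the left.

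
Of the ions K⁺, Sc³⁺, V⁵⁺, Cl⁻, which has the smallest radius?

V⁵⁺

Each ion has 18 electrons. The ranking follows nuclear charge in reverse — greater Z gives a smaller radius. V⁵⁺ (Z=23), Sc³⁺ (Z=21), K⁺ (Z=19), Cl⁻ (Z=17).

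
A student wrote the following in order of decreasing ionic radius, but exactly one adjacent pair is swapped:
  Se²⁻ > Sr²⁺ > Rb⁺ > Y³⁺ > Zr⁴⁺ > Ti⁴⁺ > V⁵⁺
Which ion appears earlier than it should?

Compare adjacent ions: Sr²⁺ and Rb⁺ share 36 electrons; the higher nuclear charge on Sr (Z=38) contracts it more, so Sr²⁺ < Rb⁺ — yet in this decreasing list Sr²⁺ sits before Rb⁺. Nothing else is reversed, so Sr²⁺ should move one place to the right.

Sr²⁺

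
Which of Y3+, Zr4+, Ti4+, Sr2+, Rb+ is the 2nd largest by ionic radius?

Sr2+

Electron counts and nuclear charges: Ti4+ has 18 e⁻ (Z=22), Zr4+ has 36 e⁻ (Z=40), Y3+ has 36 e⁻ (Z=39), Sr2+ has 36 e⁻ (Z=38), Rb+ has 36 e⁻ (Z=37). Ti4+ < Zr4+ (same group, period 4 vs 5); Zr4+ < Y3+ (both 36 e⁻, Z=40>39); Y3+ < Sr2+ (both 36 e⁻, Z=39>38); Sr2+ < Rb+ (isoelectronic, higher Z=38 is smaller).
That gives Ti4+ < Zr4+ < Y3+ < Sr2+ < Rb+. From the largest end, number 2 is Sr2+.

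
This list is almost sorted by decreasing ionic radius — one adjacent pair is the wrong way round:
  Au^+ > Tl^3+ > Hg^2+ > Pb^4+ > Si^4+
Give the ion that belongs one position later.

Tl^3+

Check each adjacent pair. Tl^3+ and Hg^2+ are reversed: they are isoelectronic (78 e⁻) and Tl has more protons than Hg (81 vs 80), making Tl^3+ smaller. No other neighbouring pair contradicts the periodic trends, so Tl^3+ is the ion listed too early.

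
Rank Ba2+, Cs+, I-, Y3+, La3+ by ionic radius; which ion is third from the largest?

Tabulating Z and e⁻: Y3+ (Z=39, 36 e⁻), La3+ (Z=57, 54 e⁻), Ba2+ (Z=56, 54 e⁻), Cs+ (Z=55, 54 e⁻), I- (Z=53, 54 e⁻). Y3+ < La3+ (same group, 1 shell fewer); La3+ < Ba2+ (isoelectronic, higher Z=57 is smaller); Ba2+ < Cs+ (isoelectronic, higher Z=56 is smaller); Cs+ < I- (both 54 e⁻, Z=55>53).
Ordering: Y3+ < La3+ < Ba2+ < Cs+ < I-. The third largest is Ba2+.

Ba2+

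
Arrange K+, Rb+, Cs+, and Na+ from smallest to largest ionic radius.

These ions sit in one column with identical charge. Each step down the periodic table adds a principal shell, increasing the radius.

Na+ < K+ < Rb+ < Cs+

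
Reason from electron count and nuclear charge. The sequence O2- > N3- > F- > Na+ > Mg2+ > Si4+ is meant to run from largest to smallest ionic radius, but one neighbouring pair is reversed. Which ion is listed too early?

Scanning neighbour by neighbour, only O2-/N3- violates a trend: both have 10 electrons but Z(O)=8 > Z(N)=7, so O2- should be the smaller of the two. That makes O2- the one sitting a position early relative to where it belongs.

O2-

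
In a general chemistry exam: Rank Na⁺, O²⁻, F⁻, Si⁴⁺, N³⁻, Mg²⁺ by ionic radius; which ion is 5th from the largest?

Isoelectronic series (10 e⁻ each). Size is set by nuclear charge: more protons means a smaller ion. Si⁴⁺ (Z=14), Mg²⁺ (Z=12), Na⁺ (Z=11), F⁻ (Z=9), O²⁻ (Z=8), N³⁻ (Z=7).
So the order is Si⁴⁺ < Mg²⁺ < Na⁺ < F⁻ < O²⁻ < N³⁻; the 5th-largest ion is Mg²⁺.

Mg²⁺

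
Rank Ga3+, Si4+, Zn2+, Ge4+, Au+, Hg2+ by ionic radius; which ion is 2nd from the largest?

Si4+ has 10 e⁻ (Z=14), Ge4+ has 28 e⁻ (Z=32), Ga3+ has 28 e⁻ (Z=31), Zn2+ has 28 e⁻ (Z=30), Hg2+ has 78 e⁻ (Z=80), Au+ has 78 e⁻ (Z=79). Si4+ < Ge4+ (same group, period 3 vs 4); Ge4+ < Ga3+ (isoelectronic, higher Z=32 is smaller); Ga3+ < Zn2+ (both 28 e⁻, Z=31>30); Zn2+ < Hg2+ (same group, 2 shells fewer); Hg2+ < Au+ (both 78 e⁻, Z=80>79).
So the order is Si4+ < Ge4+ < Ga3+ < Zn2+ < Hg2+ < Au+; the 2nd-largest ion is Hg2+.

Hg2+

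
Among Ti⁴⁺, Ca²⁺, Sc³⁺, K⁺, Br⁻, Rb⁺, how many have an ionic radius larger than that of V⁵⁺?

6

Work out protons and electrons: V⁵⁺ (Z=23, 18 e⁻), Ti⁴⁺ (Z=22, 18 e⁻), Sc³⁺ (Z=21, 18 e⁻), Ca²⁺ (Z=20, 18 e⁻), K⁺ (Z=19, 18 e⁻), Rb⁺ (Z=37, 36 e⁻), Br⁻ (Z=35, 36 e⁻). V⁵⁺ < Ti⁴⁺ (isoelectronic, higher Z=23 is smaller); Ti⁴⁺ < Sc³⁺ (isoelectronic, higher Z=22 is smaller); Sc³⁺ < Ca²⁺ (both 18 e⁻, Z=21>20); Ca²⁺ < K⁺ (isoelectronic, higher Z=20 is smaller); K⁺ < Rb⁺ (same group, 1 shell fewer); Rb⁺ < Br⁻ (isoelectronic, higher Z=37 is smaller).
Placing each against V⁵⁺: smaller — none; larger — Ti⁴⁺, Sc³⁺, Ca²⁺, K⁺, Rb⁺, Br⁻. That's 6.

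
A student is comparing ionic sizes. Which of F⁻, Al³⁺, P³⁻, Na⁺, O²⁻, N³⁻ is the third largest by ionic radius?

O²⁻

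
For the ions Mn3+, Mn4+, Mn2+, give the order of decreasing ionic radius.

These are all Mn ions. Removing more electrons (higher positive charge) pulls the remaining electrons in closer, so Mn4+ is smallest and Mn2+ is largest.

Mn2+ > Mn3+ > Mn4+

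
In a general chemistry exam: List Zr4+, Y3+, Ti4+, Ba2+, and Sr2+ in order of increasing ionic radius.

Ti4+ < Zr4+ < Y3+ < Sr2+ < Ba2+

Work out protons and electrons: Ti4+: 18 e⁻, Z=22, Zr4+: 36 e⁻, Z=40, Y3+: 36 e⁻, Z=39, Sr2+: 36 e⁻, Z=38, Ba2+: 54 e⁻, Z=56. Ti4+ < Zr4+ (same group, 1 shell fewer); Zr4+ < Y3+ (both 36 e⁻, Z=40>39); Y3+ < Sr2+ (isoelectronic, higher Z=39 is smaller); Sr2+ < Ba2+ (same group, 1 shell fewer).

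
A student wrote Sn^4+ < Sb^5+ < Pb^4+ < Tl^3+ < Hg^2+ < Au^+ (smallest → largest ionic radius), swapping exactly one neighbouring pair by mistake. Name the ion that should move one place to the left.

Compare adjacent ions: both have 46 electrons but Z(Sb)=51 > Z(Sn)=50, so Sb^5+ should be the smaller of the two — yet in this increasing list Sn^4+ sits before Sb^5+. Nothing else is reversed, so Sb^5+ should move one place to the left.

Sb^5+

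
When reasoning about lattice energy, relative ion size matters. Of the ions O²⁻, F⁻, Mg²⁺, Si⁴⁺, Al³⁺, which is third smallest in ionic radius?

Isoelectronic series (10 e⁻ each). Size is set by nuclear charge: more protons means a smaller ion. Si⁴⁺ (Z=14), Al³⁺ (Z=13), Mg²⁺ (Z=12), F⁻ (Z=9), O²⁻ (Z=8).
Full ascending order: Si⁴⁺ < Al³⁺ < Mg²⁺ < F⁻ < O²⁻. Counting from the smallest, position 3 is Mg²⁺.

Mg²⁺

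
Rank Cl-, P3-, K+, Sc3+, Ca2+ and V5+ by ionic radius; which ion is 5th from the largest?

Each ion has 18 electrons. The ranking follows nuclear charge in reverse — greater Z gives a smaller radius. V5+ (Z=23), Sc3+ (Z=21), Ca2+ (Z=20), K+ (Z=19), Cl- (Z=17), P3- (Z=15).
So the order is V5+ < Sc3+ < Ca2+ < K+ < Cl- < P3-; the 5th-largest ion is Sc3+.

Sc3+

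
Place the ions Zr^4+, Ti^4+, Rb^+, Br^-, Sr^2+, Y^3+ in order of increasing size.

Ti^4+ < Zr^4+ < Y^3+ < Sr^2+ < Rb^+ < Br^-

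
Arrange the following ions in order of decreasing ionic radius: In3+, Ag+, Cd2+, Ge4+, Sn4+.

Ag+ > Cd2+ > In3+ > Sn4+ > Ge4+

Tabulating Z and e⁻: Ge4+ has 28 e⁻ (Z=32), Sn4+ has 46 e⁻ (Z=50), In3+ has 46 e⁻ (Z=49), Cd2+ has 46 e⁻ (Z=48), Ag+ has 46 e⁻ (Z=47). Ge4+ < Sn4+ (same group, period 4 vs 5); Sn4+ < In3+ (isoelectronic, higher Z=50 is smaller); In3+ < Cd2+ (both 46 e⁻, Z=49>48); Cd2+ < Ag+ (isoelectronic, higher Z=48 is smaller).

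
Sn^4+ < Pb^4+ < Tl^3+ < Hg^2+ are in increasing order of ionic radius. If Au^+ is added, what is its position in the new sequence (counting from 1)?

Work out protons and electrons: Sn^4+: 46 e⁻, Z=50, Pb^4+: 78 e⁻, Z=82, Tl^3+: 78 e⁻, Z=81, Hg^2+: 78 e⁻, Z=80, Au^+: 78 e⁻, Z=79. Sn^4+ < Pb^4+ (same group, 1 shell fewer); Pb^4+ < Tl^3+ (isoelectronic, higher Z=82 is smaller); Tl^3+ < Hg^2+ (isoelectronic, higher Z=81 is smaller); Hg^2+ < Au^+ (isoelectronic, higher Z=80 is smaller).
With Au^+ included the full order is Sn^4+ < Pb^4+ < Tl^3+ < Hg^2+ < Au^+, so it takes position 5.

5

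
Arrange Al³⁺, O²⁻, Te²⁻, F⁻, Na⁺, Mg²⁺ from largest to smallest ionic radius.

Work out protons and electrons: Al³⁺ (Z=13, 10 e⁻), Mg²⁺ (Z=12, 10 e⁻), Na⁺ (Z=11, 10 e⁻), F⁻ (Z=9, 10 e⁻), O²⁻ (Z=8, 10 e⁻), Te²⁻ (Z=52, 54 e⁻). Al³⁺ < Mg²⁺ (isoelectronic, higher Z=13 is smaller); Mg²⁺ < Na⁺ (isoelectronic, higher Z=12 is smaller); Na⁺ < F⁻ (both 10 e⁻, Z=11>9); F⁻ < O²⁻ (isoelectronic, higher Z=9 is smaller); O²⁻ < Te²⁻ (same group, 3 shells fewer).

Te²⁻ > O²⁻ > F⁻ > Na⁺ > Mg²⁺ > Al³⁺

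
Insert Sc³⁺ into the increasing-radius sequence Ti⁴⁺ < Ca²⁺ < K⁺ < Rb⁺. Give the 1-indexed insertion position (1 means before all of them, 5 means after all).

2

Electron counts and nuclear charges: Ti⁴⁺ has 18 e⁻ (Z=22), Sc³⁺ has 18 e⁻ (Z=21), Ca²⁺ has 18 e⁻ (Z=20), K⁺ has 18 e⁻ (Z=19), Rb⁺ has 36 e⁻ (Z=37). Ti⁴⁺ < Sc³⁺ (both 18 e⁻, Z=22>21); Sc³⁺ < Ca²⁺ (both 18 e⁻, Z=21>20); Ca²⁺ < K⁺ (isoelectronic, higher Z=20 is smaller); K⁺ < Rb⁺ (same group, period 4 vs 5).
The complete sequence is Ti⁴⁺ < Sc³⁺ < Ca²⁺ < K⁺ < Rb⁺. Sc³⁺ sits at position 2.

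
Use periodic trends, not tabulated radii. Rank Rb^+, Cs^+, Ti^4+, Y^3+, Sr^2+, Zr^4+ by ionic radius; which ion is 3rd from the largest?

Electron counts and nuclear charges: Ti^4+ has 18 e⁻ (Z=22), Zr^4+ has 36 e⁻ (Z=40), Y^3+ has 36 e⁻ (Z=39), Sr^2+ has 36 e⁻ (Z=38), Rb^+ has 36 e⁻ (Z=37), Cs^+ has 54 e⁻ (Z=55). Ti^4+ < Zr^4+ (same group, period 4 vs 5); Zr^4+ < Y^3+ (isoelectronic, higher Z=40 is smaller); Y^3+ < Sr^2+ (isoelectronic, higher Z=39 is smaller); Sr^2+ < Rb^+ (isoelectronic, higher Z=38 is smaller); Rb^+ < Cs^+ (same group, 1 shell fewer).
That gives Ti^4+ < Zr^4+ < Y^3+ < Sr^2+ < Rb^+ < Cs^+. From the largest end, number 3 is Sr^2+.

Sr^2+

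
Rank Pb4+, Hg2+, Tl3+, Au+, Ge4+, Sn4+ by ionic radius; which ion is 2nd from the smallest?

Sn4+

Tabulating Z and e⁻: Ge4+ has 28 e⁻ (Z=32), Sn4+ has 46 e⁻ (Z=50), Pb4+ has 78 e⁻ (Z=82), Tl3+ has 78 e⁻ (Z=81), Hg2+ has 78 e⁻ (Z=80), Au+ has 78 e⁻ (Z=79). Ge4+ < Sn4+ (same group, period 4 vs 5); Sn4+ < Pb4+ (same group, 1 shell fewer); Pb4+ < Tl3+ (isoelectronic, higher Z=82 is smaller); Tl3+ < Hg2+ (both 78 e⁻, Z=81>80); Hg2+ < Au+ (isoelectronic, higher Z=80 is smaller).
Ordering: Ge4+ < Sn4+ < Pb4+ < Tl3+ < Hg2+ < Au+. The 2nd smallest is Sn4+.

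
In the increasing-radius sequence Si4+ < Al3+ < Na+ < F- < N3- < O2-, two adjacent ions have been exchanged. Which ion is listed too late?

Compare adjacent ions: they are isoelectronic (10 e⁻) and O has more protons than N (8 vs 7), making O2- smaller — yet in this increasing list N3- sits before O2-. Nothing else is reversed, so O2- should move one place to the left.

O2-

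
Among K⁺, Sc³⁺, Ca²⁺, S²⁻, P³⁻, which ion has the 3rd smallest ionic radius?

All of these have 18 electrons (isoelectronic). With the same electron cloud, the ion with the most protons pulls it in tightest. Nuclear charges: Sc³⁺ (Z=21), Ca²⁺ (Z=20), K⁺ (Z=19), S²⁻ (Z=16), P³⁻ (Z=15). Highest Z is smallest.
So the order is Sc³⁺ < Ca²⁺ < K⁺ < S²⁻ < P³⁻; the 3rd-smallest ion is K⁺.

K⁺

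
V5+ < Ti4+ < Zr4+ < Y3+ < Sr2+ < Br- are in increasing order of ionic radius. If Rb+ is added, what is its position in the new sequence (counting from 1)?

6

Electron counts and nuclear charges: V5+: 18 e⁻, Z=23, Ti4+: 18 e⁻, Z=22, Zr4+: 36 e⁻, Z=40, Y3+: 36 e⁻, Z=39, Sr2+: 36 e⁻, Z=38, Rb+: 36 e⁻, Z=37, Br-: 36 e⁻, Z=35. V5+ < Ti4+ (both 18 e⁻, Z=23>22); Ti4+ < Zr4+ (same group, period 4 vs 5); Zr4+ < Y3+ (both 36 e⁻, Z=40>39); Y3+ < Sr2+ (both 36 e⁻, Z=39>38); Sr2+ < Rb+ (isoelectronic, higher Z=38 is smaller); Rb+ < Br- (isoelectronic, higher Z=37 is smaller).
The complete sequence is V5+ < Ti4+ < Zr4+ < Y3+ < Sr2+ < Rb+ < Br-. Rb+ sits at position 6.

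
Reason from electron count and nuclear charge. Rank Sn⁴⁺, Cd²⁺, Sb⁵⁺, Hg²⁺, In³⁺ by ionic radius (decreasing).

Hg²⁺ > Cd²⁺ > In³⁺ > Sn⁴⁺ > Sb⁵⁺

Sb⁵⁺ has 46 e⁻ (Z=51), Sn⁴⁺ has 46 e⁻ (Z=50), In³⁺ has 46 e⁻ (Z=49), Cd²⁺ has 46 e⁻ (Z=48), Hg²⁺ has 78 e⁻ (Z=80). Sb⁵⁺ < Sn⁴⁺ (isoelectronic, higher Z=51 is smaller); Sn⁴⁺ < In³⁺ (both 46 e⁻, Z=50>49); In³⁺ < Cd²⁺ (both 46 e⁻, Z=49>48); Cd²⁺ < Hg²⁺ (same group, period 5 vs 6).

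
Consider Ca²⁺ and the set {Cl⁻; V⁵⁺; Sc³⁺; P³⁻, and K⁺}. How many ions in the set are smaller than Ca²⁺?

2

Each ion has 18 electrons. The ranking follows nuclear charge in reverse — greater Z gives a smaller radius. V⁵⁺ (Z=23), Sc³⁺ (Z=21), Ca²⁺ (Z=20), K⁺ (Z=19), Cl⁻ (Z=17), P³⁻ (Z=15).
Placing each against Ca²⁺: smaller — V⁵⁺, Sc³⁺; larger — K⁺, Cl⁻, P³⁻. That's 2.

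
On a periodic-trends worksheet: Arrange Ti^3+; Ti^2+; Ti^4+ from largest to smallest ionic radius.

Ti^2+ > Ti^3+ > Ti^4+

Same element, different charge: the more highly charged cation has fewer electrons and a greater effective nuclear charge per electron, making Ti^4+ the smallest.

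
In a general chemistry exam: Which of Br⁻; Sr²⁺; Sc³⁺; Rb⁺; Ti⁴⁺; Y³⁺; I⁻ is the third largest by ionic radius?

Rb⁺

Work out protons and electrons: Ti⁴⁺ (Z=22, 18 e⁻), Sc³⁺ (Z=21, 18 e⁻), Y³⁺ (Z=39, 36 e⁻), Sr²⁺ (Z=38, 36 e⁻), Rb⁺ (Z=37, 36 e⁻), Br⁻ (Z=35, 36 e⁻), I⁻ (Z=53, 54 e⁻). Ti⁴⁺ < Sc³⁺ (both 18 e⁻, Z=22>21); Sc³⁺ < Y³⁺ (same group, 1 shell fewer); Y³⁺ < Sr²⁺ (isoelectronic, higher Z=39 is smaller); Sr²⁺ < Rb⁺ (isoelectronic, higher Z=38 is smaller); Rb⁺ < Br⁻ (isoelectronic, higher Z=37 is smaller); Br⁻ < I⁻ (same group, period 4 vs 5).
Ordering: Ti⁴⁺ < Sc³⁺ < Y³⁺ < Sr²⁺ < Rb⁺ < Br⁻ < I⁻. The third largest is Rb⁺.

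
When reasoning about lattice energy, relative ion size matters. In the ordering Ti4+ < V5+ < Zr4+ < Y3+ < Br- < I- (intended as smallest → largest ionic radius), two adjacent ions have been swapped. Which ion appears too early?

Ti4+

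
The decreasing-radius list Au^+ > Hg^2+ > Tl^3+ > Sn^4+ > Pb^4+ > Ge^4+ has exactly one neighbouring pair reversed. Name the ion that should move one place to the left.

Pb^4+

Check each adjacent pair. Sn^4+ and Pb^4+ are reversed: Sn^4+ and Pb^4+ are in one column with the same charge; the lighter period-5 ion has one fewer shell and is smaller. No other neighbouring pair contradicts the periodic trends, so Pb^4+ is the ion listed too late.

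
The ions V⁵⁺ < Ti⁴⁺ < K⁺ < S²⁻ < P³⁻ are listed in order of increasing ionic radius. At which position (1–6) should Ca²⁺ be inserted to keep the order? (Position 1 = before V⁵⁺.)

Each ion has 18 electrons. The ranking follows nuclear charge in reverse — greater Z gives a smaller radius. V⁵⁺ (Z=23), Ti⁴⁺ (Z=22), Ca²⁺ (Z=20), K⁺ (Z=19), S²⁻ (Z=16), P³⁻ (Z=15).
The complete sequence is V⁵⁺ < Ti⁴⁺ < Ca²⁺ < K⁺ < S²⁻ < P³⁻. Ca²⁺ sits at position 3.

3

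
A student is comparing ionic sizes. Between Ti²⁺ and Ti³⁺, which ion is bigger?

For a single element, ionic radius drops as positive charge rises — Ti³⁺ < Ti²⁺.

Ti²⁺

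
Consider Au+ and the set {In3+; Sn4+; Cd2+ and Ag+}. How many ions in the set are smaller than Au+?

Sn4+ has 46 e⁻ (Z=50), In3+ has 46 e⁻ (Z=49), Cd2+ has 46 e⁻ (Z=48), Ag+ has 46 e⁻ (Z=47), Au+ has 78 e⁻ (Z=79). Sn4+ < In3+ (isoelectronic, higher Z=50 is smaller); In3+ < Cd2+ (isoelectronic, higher Z=49 is smaller); Cd2+ < Ag+ (isoelectronic, higher Z=48 is smaller); Ag+ < Au+ (same group, period 5 vs 6).
Overall: Sn4+ < In3+ < Cd2+ < Ag+ < Au+. Au+ has 4 below it and 0 above. So 4 are smaller.

4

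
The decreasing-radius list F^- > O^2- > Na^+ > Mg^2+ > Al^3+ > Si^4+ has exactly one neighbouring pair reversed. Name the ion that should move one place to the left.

O^2-

The pair F^-, O^2- is the wrong way round — both have 10 electrons but Z(F)=9 > Z(O)=8, so F^- should be the smaller of the two. All other adjacent pairs agree with periodic trends, so O^2- is the misplaced ion.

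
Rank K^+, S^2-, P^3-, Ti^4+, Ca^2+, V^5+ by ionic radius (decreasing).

P^3- > S^2- > K^+ > Ca^2+ > Ti^4+ > V^5+

Each ion has 18 electrons. The ranking follows nuclear charge in reverse — greater Z gives a smaller radius. V^5+ (Z=23), Ti^4+ (Z=22), Ca^2+ (Z=20), K^+ (Z=19), S^2- (Z=16), P^3- (Z=15).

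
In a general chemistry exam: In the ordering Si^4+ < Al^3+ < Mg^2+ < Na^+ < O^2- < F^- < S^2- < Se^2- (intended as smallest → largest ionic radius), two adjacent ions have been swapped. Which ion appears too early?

Scanning neighbour by neighbour, only O^2-/F^- violates a trend: both have 10 electrons but Z(F)=9 > Z(O)=8, so F^- should be the smaller of the two. That makes O^2- the one sitting a position early relative to where it belongs.

O^2-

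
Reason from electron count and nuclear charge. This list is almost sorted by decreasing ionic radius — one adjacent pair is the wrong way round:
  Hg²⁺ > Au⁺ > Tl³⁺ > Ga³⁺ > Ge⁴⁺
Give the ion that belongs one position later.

Hg²⁺

Compare adjacent ions: they are isoelectronic (78 e⁻) and Hg has more protons than Au (80 vs 79), making Hg²⁺ smaller — yet in this decreasing list Hg²⁺ sits before Au⁺. Nothing else is reversed, so Hg²⁺ should move one place to the right.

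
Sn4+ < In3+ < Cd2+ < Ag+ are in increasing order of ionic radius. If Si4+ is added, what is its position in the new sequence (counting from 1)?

Tabulating Z and e⁻: Si4+ (Z=14, 10 e⁻), Sn4+ (Z=50, 46 e⁻), In3+ (Z=49, 46 e⁻), Cd2+ (Z=48, 46 e⁻), Ag+ (Z=47, 46 e⁻). Si4+ < Sn4+ (same group, 2 shells fewer); Sn4+ < In3+ (isoelectronic, higher Z=50 is smaller); In3+ < Cd2+ (isoelectronic, higher Z=49 is smaller); Cd2+ < Ag+ (isoelectronic, higher Z=48 is smaller).
The complete sequence is Si4+ < Sn4+ < In3+ < Cd2+ < Ag+. Si4+ sits at position 1.

1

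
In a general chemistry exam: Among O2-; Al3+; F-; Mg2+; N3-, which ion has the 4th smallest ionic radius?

These species are isoelectronic with 10 electrons. The only difference is the number of protons: Al3+ (Z=13), Mg2+ (Z=12), F- (Z=9), O2- (Z=8), N3- (Z=7). The strongest nuclear pull (Al3+) gives the smallest ion.
Ordering: Al3+ < Mg2+ < F- < O2- < N3-. The 4th smallest is O2-.

O2-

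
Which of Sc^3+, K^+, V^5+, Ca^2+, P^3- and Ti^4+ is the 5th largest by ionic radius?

Isoelectronic series (18 e⁻ each). Size is set by nuclear charge: more protons means a smaller ion. V^5+ (Z=23), Ti^4+ (Z=22), Sc^3+ (Z=21), Ca^2+ (Z=20), K^+ (Z=19), P^3- (Z=15).
Ordering: V^5+ < Ti^4+ < Sc^3+ < Ca^2+ < K^+ < P^3-. The 5th largest is Ti^4+.

Ti^4+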